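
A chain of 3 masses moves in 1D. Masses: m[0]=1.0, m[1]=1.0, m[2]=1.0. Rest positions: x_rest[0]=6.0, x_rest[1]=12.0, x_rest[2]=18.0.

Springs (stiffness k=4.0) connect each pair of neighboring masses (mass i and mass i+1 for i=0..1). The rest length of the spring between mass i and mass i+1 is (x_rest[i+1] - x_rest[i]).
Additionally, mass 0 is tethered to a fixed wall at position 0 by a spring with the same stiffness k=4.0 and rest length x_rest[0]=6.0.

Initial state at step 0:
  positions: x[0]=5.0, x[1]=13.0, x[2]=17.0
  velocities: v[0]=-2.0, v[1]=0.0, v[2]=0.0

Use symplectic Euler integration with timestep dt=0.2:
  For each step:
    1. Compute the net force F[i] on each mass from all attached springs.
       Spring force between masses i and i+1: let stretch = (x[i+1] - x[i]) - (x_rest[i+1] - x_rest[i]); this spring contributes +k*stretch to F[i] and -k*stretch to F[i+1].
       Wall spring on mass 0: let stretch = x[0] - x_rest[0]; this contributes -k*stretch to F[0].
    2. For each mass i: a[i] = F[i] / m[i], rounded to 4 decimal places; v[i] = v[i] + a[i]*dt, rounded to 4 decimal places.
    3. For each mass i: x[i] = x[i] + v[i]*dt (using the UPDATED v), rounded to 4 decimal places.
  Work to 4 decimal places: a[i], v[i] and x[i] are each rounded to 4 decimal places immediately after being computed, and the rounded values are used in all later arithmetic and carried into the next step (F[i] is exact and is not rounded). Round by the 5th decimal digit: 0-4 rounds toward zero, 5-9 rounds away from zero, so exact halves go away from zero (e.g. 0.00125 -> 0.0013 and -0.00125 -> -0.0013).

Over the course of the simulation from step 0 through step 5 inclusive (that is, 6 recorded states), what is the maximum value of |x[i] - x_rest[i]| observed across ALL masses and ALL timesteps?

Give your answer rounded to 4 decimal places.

Answer: 1.9403

Derivation:
Step 0: x=[5.0000 13.0000 17.0000] v=[-2.0000 0.0000 0.0000]
Step 1: x=[5.0800 12.3600 17.3200] v=[0.4000 -3.2000 1.6000]
Step 2: x=[5.5120 11.3488 17.8064] v=[2.1600 -5.0560 2.4320]
Step 3: x=[5.9960 10.4369 18.2196] v=[2.4198 -4.5594 2.0659]
Step 4: x=[6.2311 10.0597 18.3475] v=[1.1757 -1.8860 0.6397]
Step 5: x=[6.0818 10.3960 18.1094] v=[-0.7463 1.6814 -1.1905]
Max displacement = 1.9403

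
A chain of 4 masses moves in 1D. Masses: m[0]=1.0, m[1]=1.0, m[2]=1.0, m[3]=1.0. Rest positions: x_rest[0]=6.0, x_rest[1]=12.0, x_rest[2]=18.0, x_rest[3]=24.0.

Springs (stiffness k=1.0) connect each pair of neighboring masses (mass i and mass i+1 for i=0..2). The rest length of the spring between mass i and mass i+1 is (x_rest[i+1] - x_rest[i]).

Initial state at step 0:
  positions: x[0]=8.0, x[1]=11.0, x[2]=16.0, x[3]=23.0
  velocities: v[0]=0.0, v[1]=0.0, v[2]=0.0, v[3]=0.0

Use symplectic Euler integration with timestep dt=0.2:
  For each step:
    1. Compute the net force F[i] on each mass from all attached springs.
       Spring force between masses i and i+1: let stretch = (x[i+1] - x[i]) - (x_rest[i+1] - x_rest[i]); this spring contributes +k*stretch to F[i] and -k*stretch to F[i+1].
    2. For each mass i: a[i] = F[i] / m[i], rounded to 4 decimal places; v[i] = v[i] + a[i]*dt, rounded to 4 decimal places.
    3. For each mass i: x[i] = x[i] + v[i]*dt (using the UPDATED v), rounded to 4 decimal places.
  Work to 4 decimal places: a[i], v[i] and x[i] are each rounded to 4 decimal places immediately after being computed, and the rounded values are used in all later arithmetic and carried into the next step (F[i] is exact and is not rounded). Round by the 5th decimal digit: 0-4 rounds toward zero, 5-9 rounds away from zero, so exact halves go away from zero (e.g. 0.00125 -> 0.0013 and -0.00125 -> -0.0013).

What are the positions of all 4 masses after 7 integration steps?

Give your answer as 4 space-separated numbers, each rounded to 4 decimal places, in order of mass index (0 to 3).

Step 0: x=[8.0000 11.0000 16.0000 23.0000] v=[0.0000 0.0000 0.0000 0.0000]
Step 1: x=[7.8800 11.0800 16.0800 22.9600] v=[-0.6000 0.4000 0.4000 -0.2000]
Step 2: x=[7.6480 11.2320 16.2352 22.8848] v=[-1.1600 0.7600 0.7760 -0.3760]
Step 3: x=[7.3194 11.4408 16.4563 22.7836] v=[-1.6432 1.0438 1.1053 -0.5059]
Step 4: x=[6.9156 11.6853 16.7298 22.6693] v=[-2.0189 1.2226 1.3677 -0.5714]
Step 5: x=[6.4626 11.9408 17.0391 22.5574] v=[-2.2650 1.2776 1.5467 -0.5593]
Step 6: x=[5.9887 12.1811 17.3652 22.4648] v=[-2.3694 1.2016 1.6307 -0.4630]
Step 7: x=[5.5225 12.3811 17.6880 22.4082] v=[-2.3309 0.9999 1.6138 -0.2829]

Answer: 5.5225 12.3811 17.6880 22.4082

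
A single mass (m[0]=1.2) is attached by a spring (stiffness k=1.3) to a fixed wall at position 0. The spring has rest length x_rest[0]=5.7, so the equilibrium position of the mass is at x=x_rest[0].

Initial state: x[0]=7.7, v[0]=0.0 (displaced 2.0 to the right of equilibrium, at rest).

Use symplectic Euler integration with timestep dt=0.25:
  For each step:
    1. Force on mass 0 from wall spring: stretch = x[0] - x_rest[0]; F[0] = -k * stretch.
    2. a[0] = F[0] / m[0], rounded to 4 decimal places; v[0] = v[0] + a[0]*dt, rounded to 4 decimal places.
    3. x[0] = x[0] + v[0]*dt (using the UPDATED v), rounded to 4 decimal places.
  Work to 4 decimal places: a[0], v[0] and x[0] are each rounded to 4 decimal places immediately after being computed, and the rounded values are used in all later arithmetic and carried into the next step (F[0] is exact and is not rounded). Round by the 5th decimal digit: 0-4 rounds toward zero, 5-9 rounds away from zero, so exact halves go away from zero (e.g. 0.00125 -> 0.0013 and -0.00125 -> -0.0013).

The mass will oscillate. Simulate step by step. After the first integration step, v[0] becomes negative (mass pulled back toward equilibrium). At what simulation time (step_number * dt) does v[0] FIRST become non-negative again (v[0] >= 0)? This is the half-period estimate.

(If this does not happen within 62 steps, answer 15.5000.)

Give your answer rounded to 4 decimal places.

Step 0: x=[7.7000] v=[0.0000]
Step 1: x=[7.5646] v=[-0.5417]
Step 2: x=[7.3029] v=[-1.0467]
Step 3: x=[6.9327] v=[-1.4808]
Step 4: x=[6.4790] v=[-1.8147]
Step 5: x=[5.9726] v=[-2.0257]
Step 6: x=[5.4477] v=[-2.0995]
Step 7: x=[4.9399] v=[-2.0312]
Step 8: x=[4.4836] v=[-1.8254]
Step 9: x=[4.1096] v=[-1.4960]
Step 10: x=[3.8433] v=[-1.0653]
Step 11: x=[3.7027] v=[-0.5625]
Step 12: x=[3.6973] v=[-0.0216]
Step 13: x=[3.8275] v=[0.5208]
First v>=0 after going negative at step 13, time=3.2500

Answer: 3.2500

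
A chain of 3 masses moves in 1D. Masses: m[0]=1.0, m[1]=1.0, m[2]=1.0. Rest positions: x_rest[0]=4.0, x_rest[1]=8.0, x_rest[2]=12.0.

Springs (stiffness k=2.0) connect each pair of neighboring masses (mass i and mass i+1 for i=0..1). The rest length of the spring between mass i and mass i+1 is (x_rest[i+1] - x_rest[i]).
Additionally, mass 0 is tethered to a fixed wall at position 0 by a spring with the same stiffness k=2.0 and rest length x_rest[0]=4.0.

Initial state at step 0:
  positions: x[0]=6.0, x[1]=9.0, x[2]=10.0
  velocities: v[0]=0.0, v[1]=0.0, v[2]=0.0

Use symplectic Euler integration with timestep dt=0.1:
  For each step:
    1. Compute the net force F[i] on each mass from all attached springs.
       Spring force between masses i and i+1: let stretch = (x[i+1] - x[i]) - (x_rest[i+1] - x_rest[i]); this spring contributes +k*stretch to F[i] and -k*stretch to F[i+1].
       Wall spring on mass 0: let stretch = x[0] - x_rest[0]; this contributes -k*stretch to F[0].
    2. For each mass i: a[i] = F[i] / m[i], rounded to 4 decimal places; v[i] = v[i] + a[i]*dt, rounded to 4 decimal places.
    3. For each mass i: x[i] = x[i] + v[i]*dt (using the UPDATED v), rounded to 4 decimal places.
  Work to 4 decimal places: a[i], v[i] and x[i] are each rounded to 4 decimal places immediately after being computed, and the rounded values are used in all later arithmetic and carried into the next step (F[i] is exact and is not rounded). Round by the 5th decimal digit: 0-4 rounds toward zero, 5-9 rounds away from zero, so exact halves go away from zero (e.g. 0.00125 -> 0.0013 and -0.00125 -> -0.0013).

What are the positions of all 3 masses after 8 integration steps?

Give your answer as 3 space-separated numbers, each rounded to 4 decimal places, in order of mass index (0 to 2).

Answer: 4.1612 7.8645 11.7718

Derivation:
Step 0: x=[6.0000 9.0000 10.0000] v=[0.0000 0.0000 0.0000]
Step 1: x=[5.9400 8.9600 10.0600] v=[-0.6000 -0.4000 0.6000]
Step 2: x=[5.8216 8.8816 10.1780] v=[-1.1840 -0.7840 1.1800]
Step 3: x=[5.6480 8.7679 10.3501] v=[-1.7363 -1.1367 1.7207]
Step 4: x=[5.4238 8.6235 10.5705] v=[-2.2419 -1.4442 2.2043]
Step 5: x=[5.1551 8.4540 10.8320] v=[-2.6867 -1.6947 2.6149]
Step 6: x=[4.8493 8.2661 11.1259] v=[-3.0579 -1.8789 2.9393]
Step 7: x=[4.5149 8.0671 11.4426] v=[-3.3444 -1.9903 3.1673]
Step 8: x=[4.1612 7.8645 11.7718] v=[-3.5369 -2.0256 3.2922]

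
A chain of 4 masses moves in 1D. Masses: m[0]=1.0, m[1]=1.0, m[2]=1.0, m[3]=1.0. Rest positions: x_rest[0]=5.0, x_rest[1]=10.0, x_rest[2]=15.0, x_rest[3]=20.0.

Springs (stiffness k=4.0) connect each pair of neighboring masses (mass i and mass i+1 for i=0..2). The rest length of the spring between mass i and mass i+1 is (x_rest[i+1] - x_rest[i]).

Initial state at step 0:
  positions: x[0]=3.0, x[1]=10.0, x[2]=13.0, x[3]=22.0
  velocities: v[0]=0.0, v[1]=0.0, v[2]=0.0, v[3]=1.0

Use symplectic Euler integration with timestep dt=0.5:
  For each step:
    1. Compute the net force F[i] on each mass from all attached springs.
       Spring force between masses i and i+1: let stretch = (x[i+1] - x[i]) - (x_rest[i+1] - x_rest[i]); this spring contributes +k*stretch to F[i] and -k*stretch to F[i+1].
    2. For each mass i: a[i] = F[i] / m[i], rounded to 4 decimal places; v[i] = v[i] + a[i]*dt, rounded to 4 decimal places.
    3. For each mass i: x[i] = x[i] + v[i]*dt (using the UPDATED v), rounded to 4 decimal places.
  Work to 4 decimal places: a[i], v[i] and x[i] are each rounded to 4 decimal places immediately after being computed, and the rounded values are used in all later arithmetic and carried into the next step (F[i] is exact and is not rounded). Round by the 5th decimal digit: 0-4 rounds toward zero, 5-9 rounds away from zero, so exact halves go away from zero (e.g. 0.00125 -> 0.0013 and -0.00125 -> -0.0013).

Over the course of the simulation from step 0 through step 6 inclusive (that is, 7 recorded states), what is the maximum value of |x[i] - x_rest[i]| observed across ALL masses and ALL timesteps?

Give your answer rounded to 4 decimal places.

Answer: 4.5000

Derivation:
Step 0: x=[3.0000 10.0000 13.0000 22.0000] v=[0.0000 0.0000 0.0000 1.0000]
Step 1: x=[5.0000 6.0000 19.0000 18.5000] v=[4.0000 -8.0000 12.0000 -7.0000]
Step 2: x=[3.0000 14.0000 11.5000 20.5000] v=[-4.0000 16.0000 -15.0000 4.0000]
Step 3: x=[7.0000 8.5000 15.5000 18.5000] v=[8.0000 -11.0000 8.0000 -4.0000]
Step 4: x=[7.5000 8.5000 15.5000 18.5000] v=[1.0000 0.0000 0.0000 0.0000]
Step 5: x=[4.0000 14.5000 11.5000 20.5000] v=[-7.0000 12.0000 -8.0000 4.0000]
Step 6: x=[6.0000 7.0000 19.5000 18.5000] v=[4.0000 -15.0000 16.0000 -4.0000]
Max displacement = 4.5000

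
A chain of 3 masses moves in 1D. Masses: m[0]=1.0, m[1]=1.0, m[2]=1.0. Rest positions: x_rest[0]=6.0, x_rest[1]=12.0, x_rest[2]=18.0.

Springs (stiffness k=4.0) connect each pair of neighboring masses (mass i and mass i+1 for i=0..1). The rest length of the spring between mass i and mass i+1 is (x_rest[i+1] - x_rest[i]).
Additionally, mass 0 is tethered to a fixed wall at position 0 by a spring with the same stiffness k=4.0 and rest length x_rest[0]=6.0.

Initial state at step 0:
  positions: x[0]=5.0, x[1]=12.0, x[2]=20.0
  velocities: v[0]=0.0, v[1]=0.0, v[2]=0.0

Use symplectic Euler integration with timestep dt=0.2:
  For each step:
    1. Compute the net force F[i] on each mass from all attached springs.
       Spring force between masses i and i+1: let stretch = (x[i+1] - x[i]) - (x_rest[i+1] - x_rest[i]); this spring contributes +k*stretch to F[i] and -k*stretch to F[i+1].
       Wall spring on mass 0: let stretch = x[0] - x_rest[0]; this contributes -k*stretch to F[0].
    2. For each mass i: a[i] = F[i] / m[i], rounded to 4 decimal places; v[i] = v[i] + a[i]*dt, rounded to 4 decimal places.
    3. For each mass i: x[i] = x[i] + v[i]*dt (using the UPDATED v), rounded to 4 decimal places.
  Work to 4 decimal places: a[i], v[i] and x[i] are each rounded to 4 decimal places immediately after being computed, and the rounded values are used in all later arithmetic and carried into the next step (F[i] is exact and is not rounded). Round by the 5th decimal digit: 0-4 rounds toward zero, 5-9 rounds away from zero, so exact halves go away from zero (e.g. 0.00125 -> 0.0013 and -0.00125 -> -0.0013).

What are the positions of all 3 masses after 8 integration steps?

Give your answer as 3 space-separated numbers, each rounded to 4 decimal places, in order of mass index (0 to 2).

Answer: 6.6675 12.2559 17.5845

Derivation:
Step 0: x=[5.0000 12.0000 20.0000] v=[0.0000 0.0000 0.0000]
Step 1: x=[5.3200 12.1600 19.6800] v=[1.6000 0.8000 -1.6000]
Step 2: x=[5.8832 12.4288 19.1168] v=[2.8160 1.3440 -2.8160]
Step 3: x=[6.5524 12.7204 18.4435] v=[3.3459 1.4579 -3.3664]
Step 4: x=[7.1601 12.9408 17.8145] v=[3.0384 1.1020 -3.1449]
Step 5: x=[7.5471 13.0161 17.3657] v=[1.9349 0.3764 -2.2439]
Step 6: x=[7.6016 12.9123 17.1810] v=[0.2724 -0.5191 -0.9236]
Step 7: x=[7.2895 12.6418 17.2733] v=[-1.5603 -1.3527 0.4614]
Step 8: x=[6.6675 12.2559 17.5845] v=[-3.1101 -1.9293 1.5562]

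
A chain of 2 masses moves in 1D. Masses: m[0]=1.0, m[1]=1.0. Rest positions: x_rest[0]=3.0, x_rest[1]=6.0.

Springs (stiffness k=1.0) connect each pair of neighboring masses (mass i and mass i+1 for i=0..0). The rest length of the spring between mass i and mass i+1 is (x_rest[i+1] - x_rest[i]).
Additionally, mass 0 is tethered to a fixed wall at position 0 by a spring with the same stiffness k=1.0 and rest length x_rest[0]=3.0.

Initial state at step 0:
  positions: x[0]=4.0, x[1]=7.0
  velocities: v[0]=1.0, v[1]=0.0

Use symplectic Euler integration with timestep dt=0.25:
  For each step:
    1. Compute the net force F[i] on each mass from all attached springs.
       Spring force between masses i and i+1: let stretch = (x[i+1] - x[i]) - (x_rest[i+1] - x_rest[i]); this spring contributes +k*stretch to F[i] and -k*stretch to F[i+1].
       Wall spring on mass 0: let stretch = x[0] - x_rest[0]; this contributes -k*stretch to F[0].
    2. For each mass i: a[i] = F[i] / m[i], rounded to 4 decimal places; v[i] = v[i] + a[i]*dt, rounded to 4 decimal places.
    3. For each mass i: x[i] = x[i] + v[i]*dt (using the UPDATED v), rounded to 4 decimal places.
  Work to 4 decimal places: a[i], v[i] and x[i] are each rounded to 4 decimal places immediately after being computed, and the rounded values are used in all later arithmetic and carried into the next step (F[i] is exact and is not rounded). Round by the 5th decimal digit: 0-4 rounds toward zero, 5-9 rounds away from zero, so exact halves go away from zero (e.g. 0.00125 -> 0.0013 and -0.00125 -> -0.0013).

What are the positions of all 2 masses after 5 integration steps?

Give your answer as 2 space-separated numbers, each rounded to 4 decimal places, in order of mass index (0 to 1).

Step 0: x=[4.0000 7.0000] v=[1.0000 0.0000]
Step 1: x=[4.1875 7.0000] v=[0.7500 0.0000]
Step 2: x=[4.2891 7.0117] v=[0.4063 0.0469]
Step 3: x=[4.2928 7.0408] v=[0.0147 0.1163]
Step 4: x=[4.1999 7.0856] v=[-0.3715 0.1793]
Step 5: x=[4.0249 7.1376] v=[-0.7001 0.2079]

Answer: 4.0249 7.1376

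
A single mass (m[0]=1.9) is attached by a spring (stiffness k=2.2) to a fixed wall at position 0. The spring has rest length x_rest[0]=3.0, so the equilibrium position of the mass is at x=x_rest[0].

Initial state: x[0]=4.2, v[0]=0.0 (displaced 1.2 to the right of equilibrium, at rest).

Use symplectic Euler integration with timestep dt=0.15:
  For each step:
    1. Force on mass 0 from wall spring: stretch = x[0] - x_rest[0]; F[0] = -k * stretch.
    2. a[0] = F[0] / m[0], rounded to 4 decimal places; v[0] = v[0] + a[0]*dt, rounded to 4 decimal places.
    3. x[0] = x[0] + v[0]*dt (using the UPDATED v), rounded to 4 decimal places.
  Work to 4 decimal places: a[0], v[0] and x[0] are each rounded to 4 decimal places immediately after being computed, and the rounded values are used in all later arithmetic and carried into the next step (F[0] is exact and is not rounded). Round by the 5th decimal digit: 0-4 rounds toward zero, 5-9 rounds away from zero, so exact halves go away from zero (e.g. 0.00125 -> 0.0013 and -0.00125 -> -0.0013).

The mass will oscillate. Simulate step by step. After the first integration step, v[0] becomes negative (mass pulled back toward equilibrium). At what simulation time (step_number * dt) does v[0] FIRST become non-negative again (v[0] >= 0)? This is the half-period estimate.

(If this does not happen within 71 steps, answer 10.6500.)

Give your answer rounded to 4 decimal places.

Answer: 3.0000

Derivation:
Step 0: x=[4.2000] v=[0.0000]
Step 1: x=[4.1687] v=[-0.2084]
Step 2: x=[4.1070] v=[-0.4114]
Step 3: x=[4.0164] v=[-0.6037]
Step 4: x=[3.8994] v=[-0.7802]
Step 5: x=[3.7589] v=[-0.9364]
Step 6: x=[3.5987] v=[-1.0682]
Step 7: x=[3.4229] v=[-1.1722]
Step 8: x=[3.2360] v=[-1.2457]
Step 9: x=[3.0430] v=[-1.2867]
Step 10: x=[2.8489] v=[-1.2942]
Step 11: x=[2.6587] v=[-1.2680]
Step 12: x=[2.4774] v=[-1.2087]
Step 13: x=[2.3097] v=[-1.1179]
Step 14: x=[2.1600] v=[-0.9980]
Step 15: x=[2.0322] v=[-0.8521]
Step 16: x=[1.9296] v=[-0.6840]
Step 17: x=[1.8549] v=[-0.4981]
Step 18: x=[1.8100] v=[-0.2992]
Step 19: x=[1.7961] v=[-0.0925]
Step 20: x=[1.8136] v=[0.1166]
First v>=0 after going negative at step 20, time=3.0000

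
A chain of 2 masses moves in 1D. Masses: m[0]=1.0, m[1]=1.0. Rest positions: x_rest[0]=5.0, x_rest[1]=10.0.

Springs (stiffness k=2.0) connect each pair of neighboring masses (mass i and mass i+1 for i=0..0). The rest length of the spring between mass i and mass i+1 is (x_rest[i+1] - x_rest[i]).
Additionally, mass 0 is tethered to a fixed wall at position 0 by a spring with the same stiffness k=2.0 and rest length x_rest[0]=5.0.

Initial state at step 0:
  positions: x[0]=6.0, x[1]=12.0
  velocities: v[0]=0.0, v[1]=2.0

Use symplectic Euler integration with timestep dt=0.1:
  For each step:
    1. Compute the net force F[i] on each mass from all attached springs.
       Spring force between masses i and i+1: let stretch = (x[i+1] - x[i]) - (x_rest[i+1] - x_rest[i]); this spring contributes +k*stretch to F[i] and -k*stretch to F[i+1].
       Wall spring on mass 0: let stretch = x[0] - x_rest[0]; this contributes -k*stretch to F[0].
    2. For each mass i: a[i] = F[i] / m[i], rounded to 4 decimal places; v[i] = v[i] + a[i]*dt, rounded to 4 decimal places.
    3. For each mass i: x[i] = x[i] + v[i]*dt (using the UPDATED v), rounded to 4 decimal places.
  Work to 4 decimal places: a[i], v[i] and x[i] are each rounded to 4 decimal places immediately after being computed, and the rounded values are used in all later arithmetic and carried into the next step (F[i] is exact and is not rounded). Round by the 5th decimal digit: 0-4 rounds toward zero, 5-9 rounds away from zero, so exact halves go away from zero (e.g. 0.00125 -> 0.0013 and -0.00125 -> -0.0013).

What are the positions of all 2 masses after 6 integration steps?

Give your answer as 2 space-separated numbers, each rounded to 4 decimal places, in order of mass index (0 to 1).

Step 0: x=[6.0000 12.0000] v=[0.0000 2.0000]
Step 1: x=[6.0000 12.1800] v=[0.0000 1.8000]
Step 2: x=[6.0036 12.3364] v=[0.0360 1.5640]
Step 3: x=[6.0138 12.4661] v=[0.1018 1.2974]
Step 4: x=[6.0328 12.5668] v=[0.1895 1.0069]
Step 5: x=[6.0618 12.6368] v=[0.2897 0.7001]
Step 6: x=[6.1010 12.6753] v=[0.3923 0.3851]

Answer: 6.1010 12.6753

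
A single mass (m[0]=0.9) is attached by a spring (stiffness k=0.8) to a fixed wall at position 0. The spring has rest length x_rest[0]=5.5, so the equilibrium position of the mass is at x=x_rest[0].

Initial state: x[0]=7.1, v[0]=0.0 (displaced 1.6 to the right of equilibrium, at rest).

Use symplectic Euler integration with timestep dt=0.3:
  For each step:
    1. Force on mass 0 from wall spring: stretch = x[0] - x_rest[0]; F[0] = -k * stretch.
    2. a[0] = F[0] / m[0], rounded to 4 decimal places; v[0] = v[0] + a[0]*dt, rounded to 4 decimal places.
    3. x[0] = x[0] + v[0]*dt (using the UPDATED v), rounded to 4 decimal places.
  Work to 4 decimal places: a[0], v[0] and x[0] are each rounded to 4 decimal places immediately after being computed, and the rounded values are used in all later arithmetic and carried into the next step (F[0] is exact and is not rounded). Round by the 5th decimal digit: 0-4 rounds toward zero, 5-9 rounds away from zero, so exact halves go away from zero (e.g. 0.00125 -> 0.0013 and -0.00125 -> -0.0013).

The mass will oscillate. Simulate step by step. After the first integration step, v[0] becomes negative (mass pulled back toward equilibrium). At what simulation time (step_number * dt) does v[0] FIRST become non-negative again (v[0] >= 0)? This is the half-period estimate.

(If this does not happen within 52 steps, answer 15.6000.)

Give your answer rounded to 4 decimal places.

Answer: 3.6000

Derivation:
Step 0: x=[7.1000] v=[0.0000]
Step 1: x=[6.9720] v=[-0.4267]
Step 2: x=[6.7262] v=[-0.8192]
Step 3: x=[6.3823] v=[-1.1462]
Step 4: x=[5.9679] v=[-1.3815]
Step 5: x=[5.5160] v=[-1.5063]
Step 6: x=[5.0628] v=[-1.5106]
Step 7: x=[4.6446] v=[-1.3940]
Step 8: x=[4.2948] v=[-1.1659]
Step 9: x=[4.0415] v=[-0.8445]
Step 10: x=[3.9048] v=[-0.4556]
Step 11: x=[3.8957] v=[-0.0302]
Step 12: x=[4.0150] v=[0.3976]
First v>=0 after going negative at step 12, time=3.6000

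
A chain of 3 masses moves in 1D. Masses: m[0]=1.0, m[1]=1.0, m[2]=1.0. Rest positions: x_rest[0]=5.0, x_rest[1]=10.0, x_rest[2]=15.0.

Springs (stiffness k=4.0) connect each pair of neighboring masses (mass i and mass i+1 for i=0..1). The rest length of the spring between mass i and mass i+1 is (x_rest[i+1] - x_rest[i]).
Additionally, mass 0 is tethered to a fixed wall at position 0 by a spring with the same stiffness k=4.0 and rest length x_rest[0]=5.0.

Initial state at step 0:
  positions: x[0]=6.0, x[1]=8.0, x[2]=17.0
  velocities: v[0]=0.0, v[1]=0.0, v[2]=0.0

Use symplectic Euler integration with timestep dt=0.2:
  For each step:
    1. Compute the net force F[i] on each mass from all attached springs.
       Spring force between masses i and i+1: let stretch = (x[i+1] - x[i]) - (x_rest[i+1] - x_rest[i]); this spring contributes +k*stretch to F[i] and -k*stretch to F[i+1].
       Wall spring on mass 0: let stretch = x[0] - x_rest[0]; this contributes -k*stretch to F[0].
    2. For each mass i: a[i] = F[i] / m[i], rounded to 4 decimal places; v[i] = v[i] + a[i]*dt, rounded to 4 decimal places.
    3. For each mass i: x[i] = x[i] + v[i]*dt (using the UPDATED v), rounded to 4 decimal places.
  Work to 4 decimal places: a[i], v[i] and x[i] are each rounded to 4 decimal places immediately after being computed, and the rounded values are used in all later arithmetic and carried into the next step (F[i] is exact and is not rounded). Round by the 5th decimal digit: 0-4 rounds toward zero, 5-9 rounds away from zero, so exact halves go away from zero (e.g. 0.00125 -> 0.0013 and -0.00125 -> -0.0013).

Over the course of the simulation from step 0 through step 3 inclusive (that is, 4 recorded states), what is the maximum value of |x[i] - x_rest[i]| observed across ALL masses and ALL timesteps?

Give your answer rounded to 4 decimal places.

Answer: 2.1907

Derivation:
Step 0: x=[6.0000 8.0000 17.0000] v=[0.0000 0.0000 0.0000]
Step 1: x=[5.3600 9.1200 16.3600] v=[-3.2000 5.6000 -3.2000]
Step 2: x=[4.4640 10.7968 15.3616] v=[-4.4800 8.3840 -4.9920]
Step 3: x=[3.8670 12.1907 14.4328] v=[-2.9850 6.9696 -4.6438]
Max displacement = 2.1907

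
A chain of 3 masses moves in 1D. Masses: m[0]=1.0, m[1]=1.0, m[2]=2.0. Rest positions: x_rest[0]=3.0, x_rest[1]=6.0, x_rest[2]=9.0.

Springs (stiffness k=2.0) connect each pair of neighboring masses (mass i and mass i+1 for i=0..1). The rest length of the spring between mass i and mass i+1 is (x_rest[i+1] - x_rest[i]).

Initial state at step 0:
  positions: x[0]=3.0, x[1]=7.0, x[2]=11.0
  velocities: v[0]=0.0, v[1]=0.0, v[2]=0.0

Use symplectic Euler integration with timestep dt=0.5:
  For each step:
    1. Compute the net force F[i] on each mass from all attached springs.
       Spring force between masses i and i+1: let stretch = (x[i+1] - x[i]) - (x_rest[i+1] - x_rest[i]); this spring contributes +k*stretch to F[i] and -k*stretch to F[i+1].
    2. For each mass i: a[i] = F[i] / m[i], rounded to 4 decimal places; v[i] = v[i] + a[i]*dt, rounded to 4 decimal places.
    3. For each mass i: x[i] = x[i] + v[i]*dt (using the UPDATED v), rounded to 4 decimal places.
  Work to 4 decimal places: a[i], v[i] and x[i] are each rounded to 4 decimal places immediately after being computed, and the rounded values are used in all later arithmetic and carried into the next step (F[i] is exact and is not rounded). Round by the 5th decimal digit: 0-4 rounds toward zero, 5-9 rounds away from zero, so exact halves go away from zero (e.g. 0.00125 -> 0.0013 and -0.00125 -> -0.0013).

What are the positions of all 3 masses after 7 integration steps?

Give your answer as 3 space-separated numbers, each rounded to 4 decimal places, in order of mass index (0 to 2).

Answer: 4.4920 7.1931 10.1576

Derivation:
Step 0: x=[3.0000 7.0000 11.0000] v=[0.0000 0.0000 0.0000]
Step 1: x=[3.5000 7.0000 10.7500] v=[1.0000 0.0000 -0.5000]
Step 2: x=[4.2500 7.1250 10.3125] v=[1.5000 0.2500 -0.8750]
Step 3: x=[4.9375 7.4063 9.8281] v=[1.3750 0.5625 -0.9688]
Step 4: x=[5.3594 7.6641 9.4883] v=[0.8438 0.5155 -0.6797]
Step 5: x=[5.4337 7.6816 9.4424] v=[0.1485 0.0350 -0.0918]
Step 6: x=[5.1319 7.4556 9.7063] v=[-0.6036 -0.4521 0.5278]
Step 7: x=[4.4920 7.1931 10.1576] v=[-1.2799 -0.5251 0.9025]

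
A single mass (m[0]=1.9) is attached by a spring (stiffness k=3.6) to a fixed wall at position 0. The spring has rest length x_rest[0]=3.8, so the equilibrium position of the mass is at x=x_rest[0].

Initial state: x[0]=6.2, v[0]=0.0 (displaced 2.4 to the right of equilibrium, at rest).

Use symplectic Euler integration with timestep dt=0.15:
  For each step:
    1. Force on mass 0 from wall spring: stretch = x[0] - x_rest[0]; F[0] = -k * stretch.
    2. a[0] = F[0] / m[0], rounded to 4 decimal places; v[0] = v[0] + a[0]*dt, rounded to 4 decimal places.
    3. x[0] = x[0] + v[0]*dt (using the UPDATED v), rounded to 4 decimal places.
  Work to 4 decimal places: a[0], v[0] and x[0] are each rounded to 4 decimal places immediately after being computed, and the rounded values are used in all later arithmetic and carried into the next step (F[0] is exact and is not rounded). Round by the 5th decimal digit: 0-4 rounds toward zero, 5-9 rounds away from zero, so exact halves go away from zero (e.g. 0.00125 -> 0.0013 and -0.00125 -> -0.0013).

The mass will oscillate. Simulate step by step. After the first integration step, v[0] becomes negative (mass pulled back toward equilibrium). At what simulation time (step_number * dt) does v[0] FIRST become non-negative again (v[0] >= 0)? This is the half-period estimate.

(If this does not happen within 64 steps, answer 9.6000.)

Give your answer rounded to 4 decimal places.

Answer: 2.4000

Derivation:
Step 0: x=[6.2000] v=[0.0000]
Step 1: x=[6.0977] v=[-0.6821]
Step 2: x=[5.8974] v=[-1.3351]
Step 3: x=[5.6077] v=[-1.9312]
Step 4: x=[5.2410] v=[-2.4450]
Step 5: x=[4.8128] v=[-2.8545]
Step 6: x=[4.3414] v=[-3.1424]
Step 7: x=[3.8470] v=[-3.2963]
Step 8: x=[3.3505] v=[-3.3097]
Step 9: x=[2.8732] v=[-3.1819]
Step 10: x=[2.4354] v=[-2.9185]
Step 11: x=[2.0558] v=[-2.5307]
Step 12: x=[1.7506] v=[-2.0350]
Step 13: x=[1.5327] v=[-1.4525]
Step 14: x=[1.4115] v=[-0.8081]
Step 15: x=[1.3921] v=[-0.1293]
Step 16: x=[1.4754] v=[0.5550]
First v>=0 after going negative at step 16, time=2.4000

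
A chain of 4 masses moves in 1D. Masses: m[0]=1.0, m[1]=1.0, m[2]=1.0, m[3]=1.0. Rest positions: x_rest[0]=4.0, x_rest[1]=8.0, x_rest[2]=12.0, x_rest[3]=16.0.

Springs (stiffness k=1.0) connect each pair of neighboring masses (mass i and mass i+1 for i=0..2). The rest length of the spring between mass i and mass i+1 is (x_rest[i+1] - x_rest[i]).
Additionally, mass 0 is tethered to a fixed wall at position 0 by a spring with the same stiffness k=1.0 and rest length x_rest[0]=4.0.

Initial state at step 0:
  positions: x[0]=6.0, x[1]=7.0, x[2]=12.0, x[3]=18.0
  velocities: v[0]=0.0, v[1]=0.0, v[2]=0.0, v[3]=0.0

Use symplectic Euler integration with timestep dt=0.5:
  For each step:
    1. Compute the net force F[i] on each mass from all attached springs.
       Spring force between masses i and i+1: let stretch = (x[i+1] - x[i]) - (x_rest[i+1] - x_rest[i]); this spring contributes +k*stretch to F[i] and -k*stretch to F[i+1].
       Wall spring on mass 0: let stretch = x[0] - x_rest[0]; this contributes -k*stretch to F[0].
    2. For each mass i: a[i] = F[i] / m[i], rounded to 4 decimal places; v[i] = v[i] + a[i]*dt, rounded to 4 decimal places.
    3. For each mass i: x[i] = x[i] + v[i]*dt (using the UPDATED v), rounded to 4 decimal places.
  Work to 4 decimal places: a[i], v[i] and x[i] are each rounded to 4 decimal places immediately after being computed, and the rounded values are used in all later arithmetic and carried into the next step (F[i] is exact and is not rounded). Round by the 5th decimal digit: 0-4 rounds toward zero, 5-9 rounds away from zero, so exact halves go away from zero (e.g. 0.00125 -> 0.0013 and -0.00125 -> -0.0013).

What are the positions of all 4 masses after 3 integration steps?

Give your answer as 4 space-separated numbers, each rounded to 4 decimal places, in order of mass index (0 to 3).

Answer: 2.2500 9.8438 13.3594 15.8906

Derivation:
Step 0: x=[6.0000 7.0000 12.0000 18.0000] v=[0.0000 0.0000 0.0000 0.0000]
Step 1: x=[4.7500 8.0000 12.2500 17.5000] v=[-2.5000 2.0000 0.5000 -1.0000]
Step 2: x=[3.1250 9.2500 12.7500 16.6875] v=[-3.2500 2.5000 1.0000 -1.6250]
Step 3: x=[2.2500 9.8438 13.3594 15.8906] v=[-1.7500 1.1875 1.2188 -1.5938]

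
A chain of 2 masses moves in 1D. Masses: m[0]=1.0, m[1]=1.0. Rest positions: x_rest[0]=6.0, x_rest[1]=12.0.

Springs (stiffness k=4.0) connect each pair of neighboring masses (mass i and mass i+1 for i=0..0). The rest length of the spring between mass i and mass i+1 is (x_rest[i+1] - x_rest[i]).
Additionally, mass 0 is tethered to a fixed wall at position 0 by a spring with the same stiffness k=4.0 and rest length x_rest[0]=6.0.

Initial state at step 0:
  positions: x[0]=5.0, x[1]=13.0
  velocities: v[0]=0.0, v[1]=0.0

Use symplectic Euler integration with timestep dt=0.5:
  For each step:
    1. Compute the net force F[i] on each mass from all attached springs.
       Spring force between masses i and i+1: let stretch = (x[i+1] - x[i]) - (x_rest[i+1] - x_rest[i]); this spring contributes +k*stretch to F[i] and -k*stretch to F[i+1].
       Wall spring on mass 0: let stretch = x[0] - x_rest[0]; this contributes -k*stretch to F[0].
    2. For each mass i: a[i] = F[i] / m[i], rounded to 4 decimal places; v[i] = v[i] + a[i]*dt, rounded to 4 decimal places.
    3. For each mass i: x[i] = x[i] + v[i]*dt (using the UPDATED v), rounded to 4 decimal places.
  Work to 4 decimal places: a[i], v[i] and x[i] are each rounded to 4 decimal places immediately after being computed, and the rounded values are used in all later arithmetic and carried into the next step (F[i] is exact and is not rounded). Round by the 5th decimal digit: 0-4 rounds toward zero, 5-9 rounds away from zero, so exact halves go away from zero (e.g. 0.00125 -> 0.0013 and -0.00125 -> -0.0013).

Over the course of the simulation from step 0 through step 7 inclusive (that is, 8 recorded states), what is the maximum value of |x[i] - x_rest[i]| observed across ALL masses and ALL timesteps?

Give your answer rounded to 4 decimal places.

Answer: 2.0000

Derivation:
Step 0: x=[5.0000 13.0000] v=[0.0000 0.0000]
Step 1: x=[8.0000 11.0000] v=[6.0000 -4.0000]
Step 2: x=[6.0000 12.0000] v=[-4.0000 2.0000]
Step 3: x=[4.0000 13.0000] v=[-4.0000 2.0000]
Step 4: x=[7.0000 11.0000] v=[6.0000 -4.0000]
Step 5: x=[7.0000 11.0000] v=[0.0000 0.0000]
Step 6: x=[4.0000 13.0000] v=[-6.0000 4.0000]
Step 7: x=[6.0000 12.0000] v=[4.0000 -2.0000]
Max displacement = 2.0000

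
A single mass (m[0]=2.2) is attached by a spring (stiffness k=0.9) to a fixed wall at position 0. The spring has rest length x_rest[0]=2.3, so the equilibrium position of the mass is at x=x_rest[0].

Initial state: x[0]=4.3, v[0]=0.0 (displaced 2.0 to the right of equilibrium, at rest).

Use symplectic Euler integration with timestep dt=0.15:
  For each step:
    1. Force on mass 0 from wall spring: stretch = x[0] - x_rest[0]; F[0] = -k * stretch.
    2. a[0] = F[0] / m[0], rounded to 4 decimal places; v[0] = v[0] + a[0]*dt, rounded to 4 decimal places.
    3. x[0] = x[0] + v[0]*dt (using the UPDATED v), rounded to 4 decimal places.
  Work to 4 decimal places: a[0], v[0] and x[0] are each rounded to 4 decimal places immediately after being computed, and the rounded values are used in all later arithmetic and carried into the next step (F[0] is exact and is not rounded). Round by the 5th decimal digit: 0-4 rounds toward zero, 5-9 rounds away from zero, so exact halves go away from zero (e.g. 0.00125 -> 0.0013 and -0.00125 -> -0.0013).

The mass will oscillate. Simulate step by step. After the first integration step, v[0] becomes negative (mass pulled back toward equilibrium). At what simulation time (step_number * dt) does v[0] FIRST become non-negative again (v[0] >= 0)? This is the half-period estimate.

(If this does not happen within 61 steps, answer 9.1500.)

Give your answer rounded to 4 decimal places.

Step 0: x=[4.3000] v=[0.0000]
Step 1: x=[4.2816] v=[-0.1227]
Step 2: x=[4.2450] v=[-0.2443]
Step 3: x=[4.1904] v=[-0.3637]
Step 4: x=[4.1184] v=[-0.4797]
Step 5: x=[4.0297] v=[-0.5913]
Step 6: x=[3.9251] v=[-0.6974]
Step 7: x=[3.8055] v=[-0.7971]
Step 8: x=[3.6721] v=[-0.8895]
Step 9: x=[3.5260] v=[-0.9737]
Step 10: x=[3.3687] v=[-1.0489]
Step 11: x=[3.2015] v=[-1.1145]
Step 12: x=[3.0260] v=[-1.1698]
Step 13: x=[2.8438] v=[-1.2144]
Step 14: x=[2.6566] v=[-1.2478]
Step 15: x=[2.4661] v=[-1.2697]
Step 16: x=[2.2741] v=[-1.2799]
Step 17: x=[2.0824] v=[-1.2783]
Step 18: x=[1.8927] v=[-1.2650]
Step 19: x=[1.7067] v=[-1.2400]
Step 20: x=[1.5262] v=[-1.2036]
Step 21: x=[1.3528] v=[-1.1561]
Step 22: x=[1.1881] v=[-1.0980]
Step 23: x=[1.0336] v=[-1.0298]
Step 24: x=[0.8908] v=[-0.9521]
Step 25: x=[0.7610] v=[-0.8656]
Step 26: x=[0.6453] v=[-0.7712]
Step 27: x=[0.5448] v=[-0.6697]
Step 28: x=[0.4605] v=[-0.5620]
Step 29: x=[0.3931] v=[-0.4491]
Step 30: x=[0.3433] v=[-0.3321]
Step 31: x=[0.3115] v=[-0.2120]
Step 32: x=[0.2980] v=[-0.0900]
Step 33: x=[0.3029] v=[0.0329]
First v>=0 after going negative at step 33, time=4.9500

Answer: 4.9500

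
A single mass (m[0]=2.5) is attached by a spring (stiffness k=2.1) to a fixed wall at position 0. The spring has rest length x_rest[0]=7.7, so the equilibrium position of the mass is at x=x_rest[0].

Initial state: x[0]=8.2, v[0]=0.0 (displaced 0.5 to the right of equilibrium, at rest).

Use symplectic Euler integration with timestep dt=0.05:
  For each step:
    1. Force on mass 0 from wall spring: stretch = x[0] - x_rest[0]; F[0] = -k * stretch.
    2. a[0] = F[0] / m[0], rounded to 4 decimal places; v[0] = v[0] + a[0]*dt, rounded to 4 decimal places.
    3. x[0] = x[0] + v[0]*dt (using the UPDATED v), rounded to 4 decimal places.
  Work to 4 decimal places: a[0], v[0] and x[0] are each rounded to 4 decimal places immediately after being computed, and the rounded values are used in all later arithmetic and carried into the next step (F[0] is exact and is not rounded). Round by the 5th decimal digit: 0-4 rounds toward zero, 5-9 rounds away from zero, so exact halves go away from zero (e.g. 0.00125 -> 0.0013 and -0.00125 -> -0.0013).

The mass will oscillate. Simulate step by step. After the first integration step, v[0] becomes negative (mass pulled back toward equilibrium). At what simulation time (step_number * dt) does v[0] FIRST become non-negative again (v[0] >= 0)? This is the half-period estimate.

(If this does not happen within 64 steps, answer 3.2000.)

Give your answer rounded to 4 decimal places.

Answer: 3.2000

Derivation:
Step 0: x=[8.2000] v=[0.0000]
Step 1: x=[8.1990] v=[-0.0210]
Step 2: x=[8.1969] v=[-0.0420]
Step 3: x=[8.1938] v=[-0.0629]
Step 4: x=[8.1896] v=[-0.0836]
Step 5: x=[8.1844] v=[-0.1042]
Step 6: x=[8.1782] v=[-0.1245]
Step 7: x=[8.1710] v=[-0.1446]
Step 8: x=[8.1628] v=[-0.1644]
Step 9: x=[8.1536] v=[-0.1838]
Step 10: x=[8.1435] v=[-0.2029]
Step 11: x=[8.1324] v=[-0.2215]
Step 12: x=[8.1204] v=[-0.2397]
Step 13: x=[8.1075] v=[-0.2574]
Step 14: x=[8.0938] v=[-0.2745]
Step 15: x=[8.0793] v=[-0.2910]
Step 16: x=[8.0640] v=[-0.3069]
Step 17: x=[8.0479] v=[-0.3222]
Step 18: x=[8.0311] v=[-0.3368]
Step 19: x=[8.0136] v=[-0.3507]
Step 20: x=[7.9954] v=[-0.3639]
Step 21: x=[7.9766] v=[-0.3763]
Step 22: x=[7.9572] v=[-0.3879]
Step 23: x=[7.9373] v=[-0.3987]
Step 24: x=[7.9169] v=[-0.4087]
Step 25: x=[7.8960] v=[-0.4178]
Step 26: x=[7.8747] v=[-0.4260]
Step 27: x=[7.8530] v=[-0.4333]
Step 28: x=[7.8310] v=[-0.4397]
Step 29: x=[7.8087] v=[-0.4452]
Step 30: x=[7.7862] v=[-0.4498]
Step 31: x=[7.7635] v=[-0.4534]
Step 32: x=[7.7407] v=[-0.4561]
Step 33: x=[7.7178] v=[-0.4578]
Step 34: x=[7.6949] v=[-0.4586]
Step 35: x=[7.6720] v=[-0.4584]
Step 36: x=[7.6491] v=[-0.4572]
Step 37: x=[7.6263] v=[-0.4551]
Step 38: x=[7.6037] v=[-0.4520]
Step 39: x=[7.5813] v=[-0.4480]
Step 40: x=[7.5592] v=[-0.4430]
Step 41: x=[7.5373] v=[-0.4371]
Step 42: x=[7.5158] v=[-0.4303]
Step 43: x=[7.4947] v=[-0.4226]
Step 44: x=[7.4740] v=[-0.4140]
Step 45: x=[7.4538] v=[-0.4045]
Step 46: x=[7.4341] v=[-0.3942]
Step 47: x=[7.4150] v=[-0.3830]
Step 48: x=[7.3965] v=[-0.3710]
Step 49: x=[7.3786] v=[-0.3583]
Step 50: x=[7.3614] v=[-0.3448]
Step 51: x=[7.3449] v=[-0.3306]
Step 52: x=[7.3291] v=[-0.3157]
Step 53: x=[7.3141] v=[-0.3001]
Step 54: x=[7.2999] v=[-0.2839]
Step 55: x=[7.2865] v=[-0.2671]
Step 56: x=[7.2740] v=[-0.2497]
Step 57: x=[7.2624] v=[-0.2318]
Step 58: x=[7.2517] v=[-0.2134]
Step 59: x=[7.2420] v=[-0.1946]
Step 60: x=[7.2332] v=[-0.1754]
Step 61: x=[7.2254] v=[-0.1558]
Step 62: x=[7.2186] v=[-0.1359]
Step 63: x=[7.2128] v=[-0.1157]
Step 64: x=[7.2080] v=[-0.0952]
v[0] did not become non-negative within 64 steps; using fallback time=3.2000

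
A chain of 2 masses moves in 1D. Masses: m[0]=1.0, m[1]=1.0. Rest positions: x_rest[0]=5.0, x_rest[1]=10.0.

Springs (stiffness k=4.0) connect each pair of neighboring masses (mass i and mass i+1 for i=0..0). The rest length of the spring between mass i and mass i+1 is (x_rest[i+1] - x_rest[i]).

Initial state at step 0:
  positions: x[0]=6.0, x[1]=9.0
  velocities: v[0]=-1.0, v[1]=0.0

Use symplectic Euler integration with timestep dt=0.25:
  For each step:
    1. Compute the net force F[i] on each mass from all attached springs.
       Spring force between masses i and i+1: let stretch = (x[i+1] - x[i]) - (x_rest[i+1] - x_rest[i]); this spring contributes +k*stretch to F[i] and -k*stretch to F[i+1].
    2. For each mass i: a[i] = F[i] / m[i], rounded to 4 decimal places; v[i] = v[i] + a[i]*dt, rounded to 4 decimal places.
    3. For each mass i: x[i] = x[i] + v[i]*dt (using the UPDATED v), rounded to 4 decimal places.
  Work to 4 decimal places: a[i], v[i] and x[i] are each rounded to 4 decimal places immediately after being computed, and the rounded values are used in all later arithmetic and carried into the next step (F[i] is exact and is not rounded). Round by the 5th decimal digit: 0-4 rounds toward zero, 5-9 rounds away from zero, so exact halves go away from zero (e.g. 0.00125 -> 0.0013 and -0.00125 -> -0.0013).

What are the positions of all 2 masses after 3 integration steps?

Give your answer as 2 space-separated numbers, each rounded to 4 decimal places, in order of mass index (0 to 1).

Answer: 3.5938 10.6563

Derivation:
Step 0: x=[6.0000 9.0000] v=[-1.0000 0.0000]
Step 1: x=[5.2500 9.5000] v=[-3.0000 2.0000]
Step 2: x=[4.3125 10.1875] v=[-3.7500 2.7500]
Step 3: x=[3.5938 10.6563] v=[-2.8750 1.8750]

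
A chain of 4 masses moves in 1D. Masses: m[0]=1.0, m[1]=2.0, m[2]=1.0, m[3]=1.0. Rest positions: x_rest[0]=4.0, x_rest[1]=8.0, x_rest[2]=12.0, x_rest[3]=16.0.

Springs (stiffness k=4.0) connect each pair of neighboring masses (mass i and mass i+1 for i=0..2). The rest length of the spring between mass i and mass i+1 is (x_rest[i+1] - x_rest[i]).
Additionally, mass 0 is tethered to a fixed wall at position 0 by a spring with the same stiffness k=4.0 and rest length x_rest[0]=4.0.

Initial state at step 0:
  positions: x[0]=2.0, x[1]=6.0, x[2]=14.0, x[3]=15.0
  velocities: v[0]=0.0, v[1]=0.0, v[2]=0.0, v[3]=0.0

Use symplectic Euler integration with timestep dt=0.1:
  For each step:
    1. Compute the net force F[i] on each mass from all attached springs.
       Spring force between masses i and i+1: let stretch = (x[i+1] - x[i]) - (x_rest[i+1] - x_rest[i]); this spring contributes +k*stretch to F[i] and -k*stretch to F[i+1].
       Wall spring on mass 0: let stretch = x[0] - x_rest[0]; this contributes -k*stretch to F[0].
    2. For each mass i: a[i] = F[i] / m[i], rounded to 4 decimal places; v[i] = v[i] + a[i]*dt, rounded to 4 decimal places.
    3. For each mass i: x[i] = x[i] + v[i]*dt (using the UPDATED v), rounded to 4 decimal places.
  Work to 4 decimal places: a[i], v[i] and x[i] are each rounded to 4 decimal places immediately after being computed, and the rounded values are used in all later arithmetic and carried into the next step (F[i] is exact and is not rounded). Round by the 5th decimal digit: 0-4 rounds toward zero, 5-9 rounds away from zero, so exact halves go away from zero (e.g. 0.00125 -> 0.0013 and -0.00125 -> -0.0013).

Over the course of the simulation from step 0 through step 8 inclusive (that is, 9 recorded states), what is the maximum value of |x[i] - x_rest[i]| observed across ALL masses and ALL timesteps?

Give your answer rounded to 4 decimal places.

Answer: 3.0738

Derivation:
Step 0: x=[2.0000 6.0000 14.0000 15.0000] v=[0.0000 0.0000 0.0000 0.0000]
Step 1: x=[2.0800 6.0800 13.7200 15.1200] v=[0.8000 0.8000 -2.8000 1.2000]
Step 2: x=[2.2368 6.2328 13.1904 15.3440] v=[1.5680 1.5280 -5.2960 2.2400]
Step 3: x=[2.4640 6.4448 12.4686 15.6419] v=[2.2717 2.1203 -7.2176 2.9786]
Step 4: x=[2.7518 6.6977 11.6328 15.9728] v=[2.8784 2.5289 -8.3578 3.3093]
Step 5: x=[3.0874 6.9704 10.7732 16.2901] v=[3.3560 2.7267 -8.5958 3.1733]
Step 6: x=[3.4548 7.2415 9.9822 16.5468] v=[3.6742 2.7107 -7.9102 2.5665]
Step 7: x=[3.8355 7.4917 9.3441 16.7009] v=[3.8070 2.5015 -6.3806 1.5407]
Step 8: x=[4.2090 7.7058 8.9262 16.7207] v=[3.7353 2.1407 -4.1788 0.1980]
Max displacement = 3.0738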